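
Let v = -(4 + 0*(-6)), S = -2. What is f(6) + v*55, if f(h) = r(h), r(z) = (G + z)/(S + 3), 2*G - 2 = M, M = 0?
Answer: -213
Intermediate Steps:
G = 1 (G = 1 + (1/2)*0 = 1 + 0 = 1)
r(z) = 1 + z (r(z) = (1 + z)/(-2 + 3) = (1 + z)/1 = (1 + z)*1 = 1 + z)
f(h) = 1 + h
v = -4 (v = -(4 + 0) = -1*4 = -4)
f(6) + v*55 = (1 + 6) - 4*55 = 7 - 220 = -213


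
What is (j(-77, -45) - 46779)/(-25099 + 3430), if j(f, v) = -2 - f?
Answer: 15568/7223 ≈ 2.1553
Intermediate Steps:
(j(-77, -45) - 46779)/(-25099 + 3430) = ((-2 - 1*(-77)) - 46779)/(-25099 + 3430) = ((-2 + 77) - 46779)/(-21669) = (75 - 46779)*(-1/21669) = -46704*(-1/21669) = 15568/7223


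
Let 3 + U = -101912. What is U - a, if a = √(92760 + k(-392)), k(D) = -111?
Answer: -101915 - √92649 ≈ -1.0222e+5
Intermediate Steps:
U = -101915 (U = -3 - 101912 = -101915)
a = √92649 (a = √(92760 - 111) = √92649 ≈ 304.38)
U - a = -101915 - √92649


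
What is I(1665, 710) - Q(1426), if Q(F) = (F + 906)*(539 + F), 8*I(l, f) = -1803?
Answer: -36660843/8 ≈ -4.5826e+6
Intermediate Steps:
I(l, f) = -1803/8 (I(l, f) = (1/8)*(-1803) = -1803/8)
Q(F) = (539 + F)*(906 + F) (Q(F) = (906 + F)*(539 + F) = (539 + F)*(906 + F))
I(1665, 710) - Q(1426) = -1803/8 - (488334 + 1426**2 + 1445*1426) = -1803/8 - (488334 + 2033476 + 2060570) = -1803/8 - 1*4582380 = -1803/8 - 4582380 = -36660843/8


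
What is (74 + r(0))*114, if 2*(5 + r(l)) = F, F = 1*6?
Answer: 8208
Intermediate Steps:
F = 6
r(l) = -2 (r(l) = -5 + (½)*6 = -5 + 3 = -2)
(74 + r(0))*114 = (74 - 2)*114 = 72*114 = 8208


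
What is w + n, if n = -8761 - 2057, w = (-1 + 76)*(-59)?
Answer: -15243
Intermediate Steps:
w = -4425 (w = 75*(-59) = -4425)
n = -10818
w + n = -4425 - 10818 = -15243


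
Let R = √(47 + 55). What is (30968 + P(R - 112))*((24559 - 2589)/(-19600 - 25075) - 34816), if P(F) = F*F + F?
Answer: -13532835069708/8935 + 69372033942*√102/8935 ≈ -1.4362e+9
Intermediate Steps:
R = √102 ≈ 10.100
P(F) = F + F² (P(F) = F² + F = F + F²)
(30968 + P(R - 112))*((24559 - 2589)/(-19600 - 25075) - 34816) = (30968 + (√102 - 112)*(1 + (√102 - 112)))*((24559 - 2589)/(-19600 - 25075) - 34816) = (30968 + (-112 + √102)*(1 + (-112 + √102)))*(21970/(-44675) - 34816) = (30968 + (-112 + √102)*(-111 + √102))*(21970*(-1/44675) - 34816) = (30968 + (-112 + √102)*(-111 + √102))*(-4394/8935 - 34816) = (30968 + (-112 + √102)*(-111 + √102))*(-311085354/8935) = -9633691242672/8935 - 311085354*(-112 + √102)*(-111 + √102)/8935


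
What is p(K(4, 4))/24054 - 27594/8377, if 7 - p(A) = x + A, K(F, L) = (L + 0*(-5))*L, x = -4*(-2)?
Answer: -663888485/201500358 ≈ -3.2947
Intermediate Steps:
x = 8
K(F, L) = L² (K(F, L) = (L + 0)*L = L*L = L²)
p(A) = -1 - A (p(A) = 7 - (8 + A) = 7 + (-8 - A) = -1 - A)
p(K(4, 4))/24054 - 27594/8377 = (-1 - 1*4²)/24054 - 27594/8377 = (-1 - 1*16)*(1/24054) - 27594*1/8377 = (-1 - 16)*(1/24054) - 27594/8377 = -17*1/24054 - 27594/8377 = -17/24054 - 27594/8377 = -663888485/201500358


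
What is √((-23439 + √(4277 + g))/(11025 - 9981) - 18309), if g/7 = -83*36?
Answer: √(-555003015 + 29*I*√16639)/174 ≈ 0.00045628 + 135.39*I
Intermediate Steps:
g = -20916 (g = 7*(-83*36) = 7*(-2988) = -20916)
√((-23439 + √(4277 + g))/(11025 - 9981) - 18309) = √((-23439 + √(4277 - 20916))/(11025 - 9981) - 18309) = √((-23439 + √(-16639))/1044 - 18309) = √((-23439 + I*√16639)*(1/1044) - 18309) = √((-7813/348 + I*√16639/1044) - 18309) = √(-6379345/348 + I*√16639/1044)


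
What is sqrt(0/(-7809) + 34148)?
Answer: 2*sqrt(8537) ≈ 184.79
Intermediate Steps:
sqrt(0/(-7809) + 34148) = sqrt(-1/7809*0 + 34148) = sqrt(0 + 34148) = sqrt(34148) = 2*sqrt(8537)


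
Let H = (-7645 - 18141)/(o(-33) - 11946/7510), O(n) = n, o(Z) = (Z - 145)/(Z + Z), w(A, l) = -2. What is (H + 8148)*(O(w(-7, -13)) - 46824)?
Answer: 48659131651806/68543 ≈ 7.0991e+8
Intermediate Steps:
o(Z) = (-145 + Z)/(2*Z) (o(Z) = (-145 + Z)/((2*Z)) = (-145 + Z)*(1/(2*Z)) = (-145 + Z)/(2*Z))
H = -1597636095/68543 (H = (-7645 - 18141)/((½)*(-145 - 33)/(-33) - 11946/7510) = -25786/((½)*(-1/33)*(-178) - 11946*1/7510) = -25786/(89/33 - 5973/3755) = -25786/137086/123915 = -25786*123915/137086 = -1597636095/68543 ≈ -23309.)
(H + 8148)*(O(w(-7, -13)) - 46824) = (-1597636095/68543 + 8148)*(-2 - 46824) = -1039147731/68543*(-46826) = 48659131651806/68543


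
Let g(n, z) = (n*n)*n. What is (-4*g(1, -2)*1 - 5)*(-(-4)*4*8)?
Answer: -1152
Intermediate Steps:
g(n, z) = n³ (g(n, z) = n²*n = n³)
(-4*g(1, -2)*1 - 5)*(-(-4)*4*8) = (-4*1³*1 - 5)*(-(-4)*4*8) = (-4*1*1 - 5)*(-1*(-16)*8) = (-4*1 - 5)*(16*8) = (-4 - 5)*128 = -9*128 = -1152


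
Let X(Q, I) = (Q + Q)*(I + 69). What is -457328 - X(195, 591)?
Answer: -714728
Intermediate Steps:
X(Q, I) = 2*Q*(69 + I) (X(Q, I) = (2*Q)*(69 + I) = 2*Q*(69 + I))
-457328 - X(195, 591) = -457328 - 2*195*(69 + 591) = -457328 - 2*195*660 = -457328 - 1*257400 = -457328 - 257400 = -714728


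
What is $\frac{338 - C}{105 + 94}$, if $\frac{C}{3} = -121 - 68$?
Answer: $\frac{905}{199} \approx 4.5477$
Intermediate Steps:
$C = -567$ ($C = 3 \left(-121 - 68\right) = 3 \left(-189\right) = -567$)
$\frac{338 - C}{105 + 94} = \frac{338 - -567}{105 + 94} = \frac{338 + 567}{199} = 905 \cdot \frac{1}{199} = \frac{905}{199}$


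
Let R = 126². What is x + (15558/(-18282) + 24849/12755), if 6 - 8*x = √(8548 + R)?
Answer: 287158207/155457940 - √6106/4 ≈ -17.688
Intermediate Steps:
R = 15876
x = ¾ - √6106/4 (x = ¾ - √(8548 + 15876)/8 = ¾ - √6106/4 ≈ -18.785)
x + (15558/(-18282) + 24849/12755) = (¾ - √6106/4) + (15558/(-18282) + 24849/12755) = (¾ - √6106/4) + (15558*(-1/18282) + 24849*(1/12755)) = (¾ - √6106/4) + (-2593/3047 + 24849/12755) = (¾ - √6106/4) + 42641188/38864485 = 287158207/155457940 - √6106/4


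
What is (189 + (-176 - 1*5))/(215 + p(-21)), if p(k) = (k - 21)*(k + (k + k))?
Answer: 8/2861 ≈ 0.0027962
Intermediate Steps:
p(k) = 3*k*(-21 + k) (p(k) = (-21 + k)*(k + 2*k) = (-21 + k)*(3*k) = 3*k*(-21 + k))
(189 + (-176 - 1*5))/(215 + p(-21)) = (189 + (-176 - 1*5))/(215 + 3*(-21)*(-21 - 21)) = (189 + (-176 - 5))/(215 + 3*(-21)*(-42)) = (189 - 181)/(215 + 2646) = 8/2861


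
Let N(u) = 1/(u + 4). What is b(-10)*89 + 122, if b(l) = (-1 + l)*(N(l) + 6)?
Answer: -33533/6 ≈ -5588.8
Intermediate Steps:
N(u) = 1/(4 + u)
b(l) = (-1 + l)*(6 + 1/(4 + l)) (b(l) = (-1 + l)*(1/(4 + l) + 6) = (-1 + l)*(6 + 1/(4 + l)))
b(-10)*89 + 122 = ((-25 + 6*(-10)² + 19*(-10))/(4 - 10))*89 + 122 = ((-25 + 6*100 - 190)/(-6))*89 + 122 = -(-25 + 600 - 190)/6*89 + 122 = -⅙*385*89 + 122 = -385/6*89 + 122 = -34265/6 + 122 = -33533/6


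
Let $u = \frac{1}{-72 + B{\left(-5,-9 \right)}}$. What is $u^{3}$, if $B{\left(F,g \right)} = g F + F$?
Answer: $- \frac{1}{32768} \approx -3.0518 \cdot 10^{-5}$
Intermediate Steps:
$B{\left(F,g \right)} = F + F g$ ($B{\left(F,g \right)} = F g + F = F + F g$)
$u = - \frac{1}{32}$ ($u = \frac{1}{-72 - 5 \left(1 - 9\right)} = \frac{1}{-72 - -40} = \frac{1}{-72 + 40} = \frac{1}{-32} = - \frac{1}{32} \approx -0.03125$)
$u^{3} = \left(- \frac{1}{32}\right)^{3} = - \frac{1}{32768}$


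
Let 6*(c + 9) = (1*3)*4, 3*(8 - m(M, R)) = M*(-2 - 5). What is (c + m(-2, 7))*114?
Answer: -418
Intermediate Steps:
m(M, R) = 8 + 7*M/3 (m(M, R) = 8 - M*(-2 - 5)/3 = 8 - M*(-7)/3 = 8 - (-7)*M/3 = 8 + 7*M/3)
c = -7 (c = -9 + ((1*3)*4)/6 = -9 + (3*4)/6 = -9 + (1/6)*12 = -9 + 2 = -7)
(c + m(-2, 7))*114 = (-7 + (8 + (7/3)*(-2)))*114 = (-7 + (8 - 14/3))*114 = (-7 + 10/3)*114 = -11/3*114 = -418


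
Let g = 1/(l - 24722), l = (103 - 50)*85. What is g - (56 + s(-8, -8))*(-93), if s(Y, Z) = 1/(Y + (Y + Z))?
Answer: 841694353/161736 ≈ 5204.1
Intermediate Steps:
l = 4505 (l = 53*85 = 4505)
s(Y, Z) = 1/(Z + 2*Y)
g = -1/20217 (g = 1/(4505 - 24722) = 1/(-20217) = -1/20217 ≈ -4.9463e-5)
g - (56 + s(-8, -8))*(-93) = -1/20217 - (56 + 1/(-8 + 2*(-8)))*(-93) = -1/20217 - (56 + 1/(-8 - 16))*(-93) = -1/20217 - (56 + 1/(-24))*(-93) = -1/20217 - (56 - 1/24)*(-93) = -1/20217 - 1343*(-93)/24 = -1/20217 - 1*(-41633/8) = -1/20217 + 41633/8 = 841694353/161736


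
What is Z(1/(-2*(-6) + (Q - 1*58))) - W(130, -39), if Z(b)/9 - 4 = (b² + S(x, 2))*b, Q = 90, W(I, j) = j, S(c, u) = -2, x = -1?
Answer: 6353961/85184 ≈ 74.591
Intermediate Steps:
Z(b) = 36 + 9*b*(-2 + b²) (Z(b) = 36 + 9*((b² - 2)*b) = 36 + 9*((-2 + b²)*b) = 36 + 9*(b*(-2 + b²)) = 36 + 9*b*(-2 + b²))
Z(1/(-2*(-6) + (Q - 1*58))) - W(130, -39) = (36 - 18/(-2*(-6) + (90 - 1*58)) + 9*(1/(-2*(-6) + (90 - 1*58)))³) - 1*(-39) = (36 - 18/(12 + (90 - 58)) + 9*(1/(12 + (90 - 58)))³) + 39 = (36 - 18/(12 + 32) + 9*(1/(12 + 32))³) + 39 = (36 - 18/44 + 9*(1/44)³) + 39 = (36 - 18*1/44 + 9*(1/44)³) + 39 = (36 - 9/22 + 9*(1/85184)) + 39 = (36 - 9/22 + 9/85184) + 39 = 3031785/85184 + 39 = 6353961/85184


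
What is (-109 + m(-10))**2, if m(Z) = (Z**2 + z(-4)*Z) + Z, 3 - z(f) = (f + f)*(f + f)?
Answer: 349281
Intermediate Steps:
z(f) = 3 - 4*f**2 (z(f) = 3 - (f + f)*(f + f) = 3 - 2*f*2*f = 3 - 4*f**2)
m(Z) = Z**2 - 60*Z (m(Z) = (Z**2 + (3 - 4*(-4)**2)*Z) + Z = (Z**2 + (3 - 4*16)*Z) + Z = (Z**2 + (3 - 64)*Z) + Z = (Z**2 - 61*Z) + Z = Z**2 - 60*Z)
(-109 + m(-10))**2 = (-109 - 10*(-60 - 10))**2 = (-109 - 10*(-70))**2 = (-109 + 700)**2 = 591**2 = 349281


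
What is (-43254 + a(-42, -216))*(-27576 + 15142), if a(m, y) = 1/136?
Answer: 36571769831/68 ≈ 5.3782e+8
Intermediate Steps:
a(m, y) = 1/136
(-43254 + a(-42, -216))*(-27576 + 15142) = (-43254 + 1/136)*(-27576 + 15142) = -5882543/136*(-12434) = 36571769831/68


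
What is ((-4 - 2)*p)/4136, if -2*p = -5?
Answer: -15/4136 ≈ -0.0036267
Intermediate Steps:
p = 5/2 (p = -½*(-5) = 5/2 ≈ 2.5000)
((-4 - 2)*p)/4136 = ((-4 - 2)*(5/2))/4136 = -6*5/2*(1/4136) = -15*1/4136 = -15/4136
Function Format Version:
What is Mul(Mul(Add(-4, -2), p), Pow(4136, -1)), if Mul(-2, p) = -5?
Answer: Rational(-15, 4136) ≈ -0.0036267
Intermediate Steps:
p = Rational(5, 2) (p = Mul(Rational(-1, 2), -5) = Rational(5, 2) ≈ 2.5000)
Mul(Mul(Add(-4, -2), p), Pow(4136, -1)) = Mul(Mul(Add(-4, -2), Rational(5, 2)), Pow(4136, -1)) = Mul(Mul(-6, Rational(5, 2)), Rational(1, 4136)) = Mul(-15, Rational(1, 4136)) = Rational(-15, 4136)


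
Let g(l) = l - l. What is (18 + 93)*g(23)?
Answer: 0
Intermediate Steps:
g(l) = 0
(18 + 93)*g(23) = (18 + 93)*0 = 111*0 = 0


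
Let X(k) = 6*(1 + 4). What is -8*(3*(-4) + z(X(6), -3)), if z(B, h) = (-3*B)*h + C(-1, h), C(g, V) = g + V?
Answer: -2032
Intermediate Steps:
C(g, V) = V + g
X(k) = 30 (X(k) = 6*5 = 30)
z(B, h) = -1 + h - 3*B*h (z(B, h) = (-3*B)*h + (h - 1) = -3*B*h + (-1 + h) = -1 + h - 3*B*h)
-8*(3*(-4) + z(X(6), -3)) = -8*(3*(-4) + (-1 - 3 - 3*30*(-3))) = -8*(-12 + (-1 - 3 + 270)) = -8*(-12 + 266) = -8*254 = -2032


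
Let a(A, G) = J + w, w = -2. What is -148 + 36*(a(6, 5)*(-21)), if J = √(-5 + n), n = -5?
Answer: 1364 - 756*I*√10 ≈ 1364.0 - 2390.7*I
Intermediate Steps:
J = I*√10 (J = √(-5 - 5) = √(-10) = I*√10 ≈ 3.1623*I)
a(A, G) = -2 + I*√10 (a(A, G) = I*√10 - 2 = -2 + I*√10)
-148 + 36*(a(6, 5)*(-21)) = -148 + 36*((-2 + I*√10)*(-21)) = -148 + 36*(42 - 21*I*√10) = -148 + (1512 - 756*I*√10) = 1364 - 756*I*√10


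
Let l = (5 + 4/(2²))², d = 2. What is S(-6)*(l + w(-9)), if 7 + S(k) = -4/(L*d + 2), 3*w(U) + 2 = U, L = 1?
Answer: -776/3 ≈ -258.67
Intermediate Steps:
w(U) = -⅔ + U/3
l = 36 (l = (5 + 4/4)² = (5 + 4*(¼))² = (5 + 1)² = 6² = 36)
S(k) = -8 (S(k) = -7 - 4/(1*2 + 2) = -7 - 4/(2 + 2) = -7 - 4/4 = -7 - 4*¼ = -7 - 1 = -8)
S(-6)*(l + w(-9)) = -8*(36 + (-⅔ + (⅓)*(-9))) = -8*(36 + (-⅔ - 3)) = -8*(36 - 11/3) = -8*97/3 = -776/3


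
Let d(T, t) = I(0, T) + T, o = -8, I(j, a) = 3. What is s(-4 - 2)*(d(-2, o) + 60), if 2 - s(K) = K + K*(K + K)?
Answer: -3904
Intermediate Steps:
s(K) = 2 - K - 2*K² (s(K) = 2 - (K + K*(K + K)) = 2 - (K + K*(2*K)) = 2 - (K + 2*K²) = 2 + (-K - 2*K²) = 2 - K - 2*K²)
d(T, t) = 3 + T
s(-4 - 2)*(d(-2, o) + 60) = (2 - (-4 - 2) - 2*(-4 - 2)²)*((3 - 2) + 60) = (2 - 1*(-6) - 2*(-6)²)*(1 + 60) = (2 + 6 - 2*36)*61 = (2 + 6 - 72)*61 = -64*61 = -3904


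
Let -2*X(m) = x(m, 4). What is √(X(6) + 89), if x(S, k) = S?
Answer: √86 ≈ 9.2736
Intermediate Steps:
X(m) = -m/2
√(X(6) + 89) = √(-½*6 + 89) = √(-3 + 89) = √86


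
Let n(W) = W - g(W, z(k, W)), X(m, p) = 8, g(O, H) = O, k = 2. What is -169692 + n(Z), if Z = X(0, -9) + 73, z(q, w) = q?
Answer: -169692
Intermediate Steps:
Z = 81 (Z = 8 + 73 = 81)
n(W) = 0 (n(W) = W - W = 0)
-169692 + n(Z) = -169692 + 0 = -169692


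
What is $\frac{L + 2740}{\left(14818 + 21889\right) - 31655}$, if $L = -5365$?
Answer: $- \frac{875}{1684} \approx -0.5196$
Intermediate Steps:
$\frac{L + 2740}{\left(14818 + 21889\right) - 31655} = \frac{-5365 + 2740}{\left(14818 + 21889\right) - 31655} = - \frac{2625}{36707 - 31655} = - \frac{2625}{5052} = \left(-2625\right) \frac{1}{5052} = - \frac{875}{1684}$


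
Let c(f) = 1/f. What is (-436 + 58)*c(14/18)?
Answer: -486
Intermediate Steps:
(-436 + 58)*c(14/18) = (-436 + 58)/((14/18)) = -378/(14*(1/18)) = -378/7/9 = -378*9/7 = -486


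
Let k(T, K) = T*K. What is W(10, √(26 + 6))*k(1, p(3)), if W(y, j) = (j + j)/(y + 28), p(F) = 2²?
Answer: 16*√2/19 ≈ 1.1909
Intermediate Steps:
p(F) = 4
W(y, j) = 2*j/(28 + y) (W(y, j) = (2*j)/(28 + y) = 2*j/(28 + y))
k(T, K) = K*T
W(10, √(26 + 6))*k(1, p(3)) = (2*√(26 + 6)/(28 + 10))*(4*1) = (2*√32/38)*4 = (2*(4*√2)*(1/38))*4 = (4*√2/19)*4 = 16*√2/19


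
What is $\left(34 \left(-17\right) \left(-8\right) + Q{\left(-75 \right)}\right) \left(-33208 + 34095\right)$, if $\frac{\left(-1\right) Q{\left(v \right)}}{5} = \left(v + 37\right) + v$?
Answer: $4602643$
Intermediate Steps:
$Q{\left(v \right)} = -185 - 10 v$ ($Q{\left(v \right)} = - 5 \left(\left(v + 37\right) + v\right) = - 5 \left(\left(37 + v\right) + v\right) = - 5 \left(37 + 2 v\right) = -185 - 10 v$)
$\left(34 \left(-17\right) \left(-8\right) + Q{\left(-75 \right)}\right) \left(-33208 + 34095\right) = \left(34 \left(-17\right) \left(-8\right) - -565\right) \left(-33208 + 34095\right) = \left(\left(-578\right) \left(-8\right) + \left(-185 + 750\right)\right) 887 = \left(4624 + 565\right) 887 = 5189 \cdot 887 = 4602643$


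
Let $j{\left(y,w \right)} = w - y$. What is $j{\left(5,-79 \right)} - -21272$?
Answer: $21188$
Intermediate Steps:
$j{\left(5,-79 \right)} - -21272 = \left(-79 - 5\right) - -21272 = \left(-79 - 5\right) + 21272 = -84 + 21272 = 21188$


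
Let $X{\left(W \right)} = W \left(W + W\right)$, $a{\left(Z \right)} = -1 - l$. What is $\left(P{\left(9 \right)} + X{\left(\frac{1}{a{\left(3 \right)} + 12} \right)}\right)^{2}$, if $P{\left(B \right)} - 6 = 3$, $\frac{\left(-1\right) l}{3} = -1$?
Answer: $\frac{83521}{1024} \approx 81.563$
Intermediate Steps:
$l = 3$ ($l = \left(-3\right) \left(-1\right) = 3$)
$P{\left(B \right)} = 9$ ($P{\left(B \right)} = 6 + 3 = 9$)
$a{\left(Z \right)} = -4$ ($a{\left(Z \right)} = -1 - 3 = -4$)
$X{\left(W \right)} = 2 W^{2}$ ($X{\left(W \right)} = W 2 W = 2 W^{2}$)
$\left(P{\left(9 \right)} + X{\left(\frac{1}{a{\left(3 \right)} + 12} \right)}\right)^{2} = \left(9 + 2 \left(\frac{1}{-4 + 12}\right)^{2}\right)^{2} = \left(9 + 2 \left(\frac{1}{8}\right)^{2}\right)^{2} = \left(9 + \frac{2}{64}\right)^{2} = \left(9 + 2 \cdot \frac{1}{64}\right)^{2} = \left(9 + \frac{1}{32}\right)^{2} = \left(\frac{289}{32}\right)^{2} = \frac{83521}{1024}$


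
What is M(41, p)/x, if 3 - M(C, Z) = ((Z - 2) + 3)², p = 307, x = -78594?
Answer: 94861/78594 ≈ 1.2070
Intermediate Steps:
M(C, Z) = 3 - (1 + Z)² (M(C, Z) = 3 - ((Z - 2) + 3)² = 3 - ((-2 + Z) + 3)² = 3 - (1 + Z)²)
M(41, p)/x = (3 - (1 + 307)²)/(-78594) = (3 - 1*308²)*(-1/78594) = (3 - 1*94864)*(-1/78594) = (3 - 94864)*(-1/78594) = -94861*(-1/78594) = 94861/78594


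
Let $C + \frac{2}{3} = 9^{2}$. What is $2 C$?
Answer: $\frac{482}{3} \approx 160.67$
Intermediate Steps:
$C = \frac{241}{3}$ ($C = - \frac{2}{3} + 9^{2} = - \frac{2}{3} + 81 = \frac{241}{3} \approx 80.333$)
$2 C = 2 \cdot \frac{241}{3} = \frac{482}{3}$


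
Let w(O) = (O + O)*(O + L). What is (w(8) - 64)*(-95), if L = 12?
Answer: -24320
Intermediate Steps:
w(O) = 2*O*(12 + O) (w(O) = (O + O)*(O + 12) = (2*O)*(12 + O) = 2*O*(12 + O))
(w(8) - 64)*(-95) = (2*8*(12 + 8) - 64)*(-95) = (2*8*20 - 64)*(-95) = (320 - 64)*(-95) = 256*(-95) = -24320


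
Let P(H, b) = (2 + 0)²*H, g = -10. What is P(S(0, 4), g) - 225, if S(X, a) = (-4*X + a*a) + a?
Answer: -145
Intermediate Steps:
S(X, a) = a + a² - 4*X (S(X, a) = (-4*X + a²) + a = (a² - 4*X) + a = a + a² - 4*X)
P(H, b) = 4*H (P(H, b) = 2²*H = 4*H)
P(S(0, 4), g) - 225 = 4*(4 + 4² - 4*0) - 225 = 4*(4 + 16 + 0) - 225 = 4*20 - 225 = 80 - 225 = -145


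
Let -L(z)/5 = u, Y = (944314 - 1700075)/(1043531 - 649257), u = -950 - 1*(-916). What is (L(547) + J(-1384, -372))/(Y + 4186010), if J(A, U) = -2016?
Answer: -727829804/1650434150979 ≈ -0.00044099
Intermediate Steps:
u = -34 (u = -950 + 916 = -34)
Y = -755761/394274 ≈ -1.9168
L(z) = 170 (L(z) = -5*(-34) = 170)
(L(547) + J(-1384, -372))/(Y + 4186010) = (170 - 2016)/(-755761/394274 + 4186010) = -1846/1650434150979/394274 = -1846*394274/1650434150979 = -727829804/1650434150979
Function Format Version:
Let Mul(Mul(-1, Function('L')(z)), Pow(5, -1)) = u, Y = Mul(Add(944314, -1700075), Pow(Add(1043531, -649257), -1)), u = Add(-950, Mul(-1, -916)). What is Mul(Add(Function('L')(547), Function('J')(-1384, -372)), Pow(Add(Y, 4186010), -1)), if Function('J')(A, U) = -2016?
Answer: Rational(-727829804, 1650434150979) ≈ -0.00044099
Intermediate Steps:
u = -34 (u = Add(-950, 916) = -34)
Y = Rational(-755761, 394274) (Y = Mul(-755761, Pow(394274, -1)) = Mul(-755761, Rational(1, 394274)) = Rational(-755761, 394274) ≈ -1.9168)
Function('L')(z) = 170 (Function('L')(z) = Mul(-5, -34) = 170)
Mul(Add(Function('L')(547), Function('J')(-1384, -372)), Pow(Add(Y, 4186010), -1)) = Mul(Add(170, -2016), Pow(Add(Rational(-755761, 394274), 4186010), -1)) = Mul(-1846, Pow(Rational(1650434150979, 394274), -1)) = Mul(-1846, Rational(394274, 1650434150979)) = Rational(-727829804, 1650434150979)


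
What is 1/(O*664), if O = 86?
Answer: 1/57104 ≈ 1.7512e-5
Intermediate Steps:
1/(O*664) = 1/(86*664) = 1/57104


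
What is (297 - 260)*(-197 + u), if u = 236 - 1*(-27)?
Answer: 2442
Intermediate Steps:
u = 263 (u = 236 + 27 = 263)
(297 - 260)*(-197 + u) = (297 - 260)*(-197 + 263) = 37*66 = 2442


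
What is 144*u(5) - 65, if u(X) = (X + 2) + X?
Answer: 1663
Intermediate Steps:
u(X) = 2 + 2*X (u(X) = (2 + X) + X = 2 + 2*X)
144*u(5) - 65 = 144*(2 + 2*5) - 65 = 144*(2 + 10) - 65 = 144*12 - 65 = 1728 - 65 = 1663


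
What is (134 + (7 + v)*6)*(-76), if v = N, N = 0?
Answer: -13376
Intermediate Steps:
v = 0
(134 + (7 + v)*6)*(-76) = (134 + (7 + 0)*6)*(-76) = (134 + 7*6)*(-76) = (134 + 42)*(-76) = 176*(-76) = -13376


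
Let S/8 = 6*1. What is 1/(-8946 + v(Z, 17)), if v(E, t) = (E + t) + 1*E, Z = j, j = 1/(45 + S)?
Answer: -93/830395 ≈ -0.00011199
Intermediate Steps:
S = 48 (S = 8*(6*1) = 8*6 = 48)
j = 1/93 (j = 1/(45 + 48) = 1/93 ≈ 0.010753)
Z = 1/93 ≈ 0.010753
v(E, t) = t + 2*E (v(E, t) = (E + t) + E = t + 2*E)
1/(-8946 + v(Z, 17)) = 1/(-8946 + (17 + 2*(1/93))) = 1/(-8946 + (17 + 2/93)) = 1/(-8946 + 1583/93) = 1/(-830395/93) = -93/830395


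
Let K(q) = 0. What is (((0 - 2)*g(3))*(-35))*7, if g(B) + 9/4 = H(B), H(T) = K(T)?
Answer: -2205/2 ≈ -1102.5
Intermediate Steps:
H(T) = 0
g(B) = -9/4 (g(B) = -9/4 + 0 = -9/4)
(((0 - 2)*g(3))*(-35))*7 = (((0 - 2)*(-9/4))*(-35))*7 = (-2*(-9/4)*(-35))*7 = ((9/2)*(-35))*7 = -315/2*7 = -2205/2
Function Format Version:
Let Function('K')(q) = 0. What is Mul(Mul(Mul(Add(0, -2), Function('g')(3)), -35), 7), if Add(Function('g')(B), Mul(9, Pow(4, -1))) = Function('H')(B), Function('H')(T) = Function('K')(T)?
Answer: Rational(-2205, 2) ≈ -1102.5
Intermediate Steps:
Function('H')(T) = 0
Function('g')(B) = Rational(-9, 4) (Function('g')(B) = Add(Rational(-9, 4), 0) = Rational(-9, 4))
Mul(Mul(Mul(Add(0, -2), Function('g')(3)), -35), 7) = Mul(Mul(Mul(Add(0, -2), Rational(-9, 4)), -35), 7) = Mul(Mul(Mul(-2, Rational(-9, 4)), -35), 7) = Mul(Mul(Rational(9, 2), -35), 7) = Mul(Rational(-315, 2), 7) = Rational(-2205, 2)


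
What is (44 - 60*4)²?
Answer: 38416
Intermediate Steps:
(44 - 60*4)² = (44 - 240)² = (-196)² = 38416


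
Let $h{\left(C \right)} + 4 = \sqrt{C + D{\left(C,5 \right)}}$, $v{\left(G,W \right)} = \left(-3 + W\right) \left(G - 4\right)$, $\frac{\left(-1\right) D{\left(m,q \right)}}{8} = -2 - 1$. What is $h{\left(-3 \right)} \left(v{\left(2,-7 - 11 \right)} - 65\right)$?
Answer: $92 - 23 \sqrt{21} \approx -13.399$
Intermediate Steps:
$D{\left(m,q \right)} = 24$ ($D{\left(m,q \right)} = - 8 \left(-2 - 1\right) = \left(-8\right) \left(-3\right) = 24$)
$v{\left(G,W \right)} = \left(-4 + G\right) \left(-3 + W\right)$ ($v{\left(G,W \right)} = \left(-3 + W\right) \left(-4 + G\right) = \left(-4 + G\right) \left(-3 + W\right)$)
$h{\left(C \right)} = -4 + \sqrt{24 + C}$ ($h{\left(C \right)} = -4 + \sqrt{C + 24} = -4 + \sqrt{24 + C}$)
$h{\left(-3 \right)} \left(v{\left(2,-7 - 11 \right)} - 65\right) = \left(-4 + \sqrt{24 - 3}\right) \left(\left(12 - 4 \left(-7 - 11\right) - 6 + 2 \left(-7 - 11\right)\right) - 65\right) = \left(-4 + \sqrt{21}\right) \left(\left(12 - 4 \left(-7 - 11\right) - 6 + 2 \left(-7 - 11\right)\right) - 65\right) = \left(-4 + \sqrt{21}\right) \left(\left(12 - -72 - 6 + 2 \left(-18\right)\right) - 65\right) = \left(-4 + \sqrt{21}\right) \left(\left(12 + 72 - 6 - 36\right) - 65\right) = \left(-4 + \sqrt{21}\right) \left(42 - 65\right) = \left(-4 + \sqrt{21}\right) \left(-23\right) = 92 - 23 \sqrt{21}$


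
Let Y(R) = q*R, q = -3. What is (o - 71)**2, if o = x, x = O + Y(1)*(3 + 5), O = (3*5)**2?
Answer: 16900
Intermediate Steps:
Y(R) = -3*R
O = 225 (O = 15**2 = 225)
x = 201 (x = 225 + (-3*1)*(3 + 5) = 225 - 3*8 = 225 - 24 = 201)
o = 201
(o - 71)**2 = (201 - 71)**2 = 130**2 = 16900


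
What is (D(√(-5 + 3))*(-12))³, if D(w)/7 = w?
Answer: 1185408*I*√2 ≈ 1.6764e+6*I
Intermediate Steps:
D(w) = 7*w
(D(√(-5 + 3))*(-12))³ = ((7*√(-5 + 3))*(-12))³ = ((7*√(-2))*(-12))³ = ((7*(I*√2))*(-12))³ = ((7*I*√2)*(-12))³ = (-84*I*√2)³ = 1185408*I*√2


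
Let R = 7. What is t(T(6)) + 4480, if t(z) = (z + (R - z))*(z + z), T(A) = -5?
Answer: 4410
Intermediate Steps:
t(z) = 14*z (t(z) = (z + (7 - z))*(z + z) = 7*(2*z) = 14*z)
t(T(6)) + 4480 = 14*(-5) + 4480 = -70 + 4480 = 4410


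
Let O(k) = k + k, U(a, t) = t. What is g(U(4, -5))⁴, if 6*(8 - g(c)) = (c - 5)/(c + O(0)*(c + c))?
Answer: 279841/81 ≈ 3454.8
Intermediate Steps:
O(k) = 2*k
g(c) = 8 - (-5 + c)/(6*c) (g(c) = 8 - (c - 5)/(6*(c + (2*0)*(c + c))) = 8 - (-5 + c)/(6*(c + 0*(2*c))) = 8 - (-5 + c)/(6*(c + 0)) = 8 - (-5 + c)/(6*c))
g(U(4, -5))⁴ = ((⅙)*(5 + 47*(-5))/(-5))⁴ = ((⅙)*(-⅕)*(5 - 235))⁴ = ((⅙)*(-⅕)*(-230))⁴ = (23/3)⁴ = 279841/81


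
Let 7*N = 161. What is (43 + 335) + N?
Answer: 401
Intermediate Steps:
N = 23 (N = (⅐)*161 = 23)
(43 + 335) + N = (43 + 335) + 23 = 378 + 23 = 401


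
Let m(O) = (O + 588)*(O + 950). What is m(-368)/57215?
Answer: 25608/11443 ≈ 2.2379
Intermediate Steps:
m(O) = (588 + O)*(950 + O)
m(-368)/57215 = (558600 + (-368)**2 + 1538*(-368))/57215 = (558600 + 135424 - 565984)*(1/57215) = 128040*(1/57215) = 25608/11443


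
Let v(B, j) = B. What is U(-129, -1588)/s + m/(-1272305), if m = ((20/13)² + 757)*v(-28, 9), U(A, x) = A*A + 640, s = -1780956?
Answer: 2683799180599/382940348785020 ≈ 0.0070084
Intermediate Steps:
U(A, x) = 640 + A² (U(A, x) = A² + 640 = 640 + A²)
m = -3593324/169 (m = ((20/13)² + 757)*(-28) = (400/169 + 757)*(-28) = (128333/169)*(-28) = -3593324/169 ≈ -21262.)
U(-129, -1588)/s + m/(-1272305) = (640 + (-129)²)/(-1780956) - 3593324/169/(-1272305) = (640 + 16641)*(-1/1780956) - 3593324/169*(-1/1272305) = 17281*(-1/1780956) + 3593324/215019545 = -17281/1780956 + 3593324/215019545 = 2683799180599/382940348785020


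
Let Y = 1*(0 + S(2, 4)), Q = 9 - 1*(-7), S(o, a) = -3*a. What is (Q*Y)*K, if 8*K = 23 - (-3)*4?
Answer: -840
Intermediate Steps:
Q = 16 (Q = 9 + 7 = 16)
K = 35/8 (K = (23 - (-3)*4)/8 = (23 - 1*(-12))/8 = (23 + 12)/8 = (⅛)*35 = 35/8 ≈ 4.3750)
Y = -12 (Y = 1*(0 - 3*4) = 1*(0 - 12) = 1*(-12) = -12)
(Q*Y)*K = (16*(-12))*(35/8) = -192*35/8 = -840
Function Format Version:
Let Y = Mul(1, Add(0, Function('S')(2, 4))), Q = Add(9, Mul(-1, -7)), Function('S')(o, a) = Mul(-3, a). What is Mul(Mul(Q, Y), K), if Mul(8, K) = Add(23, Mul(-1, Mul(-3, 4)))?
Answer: -840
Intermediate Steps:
Q = 16 (Q = Add(9, 7) = 16)
K = Rational(35, 8) (K = Mul(Rational(1, 8), Add(23, Mul(-1, Mul(-3, 4)))) = Mul(Rational(1, 8), Add(23, Mul(-1, -12))) = Mul(Rational(1, 8), Add(23, 12)) = Mul(Rational(1, 8), 35) = Rational(35, 8) ≈ 4.3750)
Y = -12 (Y = Mul(1, Add(0, Mul(-3, 4))) = Mul(1, Add(0, -12)) = Mul(1, -12) = -12)
Mul(Mul(Q, Y), K) = Mul(Mul(16, -12), Rational(35, 8)) = Mul(-192, Rational(35, 8)) = -840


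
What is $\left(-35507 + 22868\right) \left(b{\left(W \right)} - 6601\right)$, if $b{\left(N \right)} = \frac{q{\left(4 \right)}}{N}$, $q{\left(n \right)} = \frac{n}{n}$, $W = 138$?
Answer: $\frac{3837777581}{46} \approx 8.343 \cdot 10^{7}$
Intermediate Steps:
$q{\left(n \right)} = 1$
$b{\left(N \right)} = \frac{1}{N}$ ($b{\left(N \right)} = 1 \frac{1}{N} = \frac{1}{N}$)
$\left(-35507 + 22868\right) \left(b{\left(W \right)} - 6601\right) = \left(-35507 + 22868\right) \left(\frac{1}{138} - 6601\right) = - 12639 \left(\frac{1}{138} - 6601\right) = \left(-12639\right) \left(- \frac{910937}{138}\right) = \frac{3837777581}{46}$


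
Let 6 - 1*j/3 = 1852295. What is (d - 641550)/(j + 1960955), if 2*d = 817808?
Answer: 116323/1797956 ≈ 0.064697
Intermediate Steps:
j = -5556867 (j = 18 - 3*1852295 = 18 - 5556885 = -5556867)
d = 408904 (d = (½)*817808 = 408904)
(d - 641550)/(j + 1960955) = (408904 - 641550)/(-5556867 + 1960955) = -232646/(-3595912) = -232646*(-1/3595912) = 116323/1797956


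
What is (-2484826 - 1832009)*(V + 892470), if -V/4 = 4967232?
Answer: 81918238070430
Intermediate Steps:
V = -19868928 (V = -4*4967232 = -19868928)
(-2484826 - 1832009)*(V + 892470) = (-2484826 - 1832009)*(-19868928 + 892470) = -4316835*(-18976458) = 81918238070430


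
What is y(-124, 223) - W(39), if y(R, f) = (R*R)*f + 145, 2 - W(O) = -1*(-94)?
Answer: 3429085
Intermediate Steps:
W(O) = -92 (W(O) = 2 - (-1)*(-94) = 2 - 1*94 = 2 - 94 = -92)
y(R, f) = 145 + f*R² (y(R, f) = R²*f + 145 = f*R² + 145 = 145 + f*R²)
y(-124, 223) - W(39) = (145 + 223*(-124)²) - 1*(-92) = (145 + 223*15376) + 92 = (145 + 3428848) + 92 = 3428993 + 92 = 3429085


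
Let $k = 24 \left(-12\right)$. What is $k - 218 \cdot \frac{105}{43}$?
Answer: $- \frac{35274}{43} \approx -820.33$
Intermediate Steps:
$k = -288$
$k - 218 \cdot \frac{105}{43} = -288 - 218 \cdot \frac{105}{43} = -288 - 218 \cdot 105 \cdot \frac{1}{43} = -288 - \frac{22890}{43} = - \frac{35274}{43}$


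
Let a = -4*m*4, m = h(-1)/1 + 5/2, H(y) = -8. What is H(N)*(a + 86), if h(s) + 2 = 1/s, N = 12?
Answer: -752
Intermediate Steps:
h(s) = -2 + 1/s
m = -½ (m = (-2 + 1/(-1))/1 + 5/2 = (-2 - 1)*1 + 5*(½) = -3*1 + 5/2 = -3 + 5/2 = -½ ≈ -0.50000)
a = 8 (a = -4*(-½)*4 = 2*4 = 8)
H(N)*(a + 86) = -8*(8 + 86) = -8*94 = -752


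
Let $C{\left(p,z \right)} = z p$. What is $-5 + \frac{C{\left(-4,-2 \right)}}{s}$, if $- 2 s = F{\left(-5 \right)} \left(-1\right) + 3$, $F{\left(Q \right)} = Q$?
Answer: $-7$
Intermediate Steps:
$s = -4$ ($s = - \frac{\left(-5\right) \left(-1\right) + 3}{2} = - \frac{5 + 3}{2} = \left(- \frac{1}{2}\right) 8 = -4$)
$C{\left(p,z \right)} = p z$
$-5 + \frac{C{\left(-4,-2 \right)}}{s} = -5 + \frac{\left(-4\right) \left(-2\right)}{-4} = -5 + 8 \left(- \frac{1}{4}\right) = -5 - 2 = -7$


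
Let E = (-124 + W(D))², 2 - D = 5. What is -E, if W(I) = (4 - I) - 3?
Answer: -14400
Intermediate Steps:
D = -3 (D = 2 - 1*5 = 2 - 5 = -3)
W(I) = 1 - I
E = 14400 (E = (-124 + (1 - 1*(-3)))² = (-124 + (1 + 3))² = (-124 + 4)² = (-120)² = 14400)
-E = -1*14400 = -14400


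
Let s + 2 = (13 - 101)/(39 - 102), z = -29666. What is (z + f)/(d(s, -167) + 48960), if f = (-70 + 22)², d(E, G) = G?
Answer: -27362/48793 ≈ -0.56078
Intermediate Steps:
s = -38/63 (s = -2 + (13 - 101)/(39 - 102) = -2 - 88/(-63) = -2 - 88*(-1/63) = -2 + 88/63 = -38/63 ≈ -0.60317)
f = 2304 (f = (-48)² = 2304)
(z + f)/(d(s, -167) + 48960) = (-29666 + 2304)/(-167 + 48960) = -27362/48793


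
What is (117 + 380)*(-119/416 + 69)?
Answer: 14206745/416 ≈ 34151.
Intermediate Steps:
(117 + 380)*(-119/416 + 69) = 497*(-119*1/416 + 69) = 497*(-119/416 + 69) = 497*(28585/416) = 14206745/416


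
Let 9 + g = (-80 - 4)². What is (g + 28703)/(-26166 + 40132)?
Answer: 17875/6983 ≈ 2.5598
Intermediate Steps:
g = 7047 (g = -9 + (-80 - 4)² = -9 + (-84)² = -9 + 7056 = 7047)
(g + 28703)/(-26166 + 40132) = (7047 + 28703)/(-26166 + 40132) = 35750/13966 = 35750*(1/13966) = 17875/6983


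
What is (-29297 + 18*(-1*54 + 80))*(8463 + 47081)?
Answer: -1601277976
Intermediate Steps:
(-29297 + 18*(-1*54 + 80))*(8463 + 47081) = (-29297 + 18*(-54 + 80))*55544 = (-29297 + 18*26)*55544 = (-29297 + 468)*55544 = -28829*55544 = -1601277976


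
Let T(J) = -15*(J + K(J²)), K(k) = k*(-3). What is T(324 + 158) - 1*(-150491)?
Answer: 10597841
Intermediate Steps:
K(k) = -3*k
T(J) = -15*J + 45*J² (T(J) = -15*(J - 3*J²) = -15*J + 45*J²)
T(324 + 158) - 1*(-150491) = 15*(324 + 158)*(-1 + 3*(324 + 158)) - 1*(-150491) = 15*482*(-1 + 3*482) + 150491 = 15*482*(-1 + 1446) + 150491 = 15*482*1445 + 150491 = 10447350 + 150491 = 10597841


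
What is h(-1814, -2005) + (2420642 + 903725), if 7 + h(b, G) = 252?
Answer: 3324612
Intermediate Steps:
h(b, G) = 245 (h(b, G) = -7 + 252 = 245)
h(-1814, -2005) + (2420642 + 903725) = 245 + (2420642 + 903725) = 245 + 3324367 = 3324612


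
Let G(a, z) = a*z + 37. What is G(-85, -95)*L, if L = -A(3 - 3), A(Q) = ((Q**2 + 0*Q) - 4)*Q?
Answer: 0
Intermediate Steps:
A(Q) = Q*(-4 + Q**2) (A(Q) = ((Q**2 + 0) - 4)*Q = (Q**2 - 4)*Q = (-4 + Q**2)*Q = Q*(-4 + Q**2))
G(a, z) = 37 + a*z
L = 0 (L = -(3 - 3)*(-4 + (3 - 3)**2) = -0*(-4 + 0**2) = -0*(-4 + 0) = -0*(-4) = -1*0 = 0)
G(-85, -95)*L = (37 - 85*(-95))*0 = (37 + 8075)*0 = 8112*0 = 0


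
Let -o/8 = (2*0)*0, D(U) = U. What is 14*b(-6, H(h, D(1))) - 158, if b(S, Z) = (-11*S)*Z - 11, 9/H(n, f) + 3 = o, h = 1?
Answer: -3084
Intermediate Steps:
o = 0 (o = -8*2*0*0 = -0*0 = -8*0 = 0)
H(n, f) = -3 (H(n, f) = 9/(-3 + 0) = 9/(-3) = 9*(-⅓) = -3)
b(S, Z) = -11 - 11*S*Z (b(S, Z) = -11*S*Z - 11 = -11 - 11*S*Z)
14*b(-6, H(h, D(1))) - 158 = 14*(-11 - 11*(-6)*(-3)) - 158 = 14*(-11 - 198) - 158 = 14*(-209) - 158 = -2926 - 158 = -3084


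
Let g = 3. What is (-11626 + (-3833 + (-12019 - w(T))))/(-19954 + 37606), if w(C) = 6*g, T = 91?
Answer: -6874/4413 ≈ -1.5577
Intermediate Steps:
w(C) = 18 (w(C) = 6*3 = 18)
(-11626 + (-3833 + (-12019 - w(T))))/(-19954 + 37606) = (-11626 + (-3833 + (-12019 - 1*18)))/(-19954 + 37606) = (-11626 + (-3833 + (-12019 - 18)))/17652 = (-11626 + (-3833 - 12037))*(1/17652) = (-11626 - 15870)*(1/17652) = -27496*1/17652 = -6874/4413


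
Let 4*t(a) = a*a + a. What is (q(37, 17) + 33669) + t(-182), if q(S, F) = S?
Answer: 83883/2 ≈ 41942.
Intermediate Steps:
t(a) = a/4 + a**2/4 (t(a) = (a*a + a)/4 = (a**2 + a)/4 = (a + a**2)/4 = a/4 + a**2/4)
(q(37, 17) + 33669) + t(-182) = (37 + 33669) + (1/4)*(-182)*(1 - 182) = 33706 + (1/4)*(-182)*(-181) = 33706 + 16471/2 = 83883/2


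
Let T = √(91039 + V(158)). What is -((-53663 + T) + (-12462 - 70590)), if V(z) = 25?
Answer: 136715 - 2*√22766 ≈ 1.3641e+5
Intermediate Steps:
T = 2*√22766 (T = √(91039 + 25) = √91064 = 2*√22766 ≈ 301.77)
-((-53663 + T) + (-12462 - 70590)) = -((-53663 + 2*√22766) + (-12462 - 70590)) = -((-53663 + 2*√22766) - 83052) = -(-136715 + 2*√22766) = 136715 - 2*√22766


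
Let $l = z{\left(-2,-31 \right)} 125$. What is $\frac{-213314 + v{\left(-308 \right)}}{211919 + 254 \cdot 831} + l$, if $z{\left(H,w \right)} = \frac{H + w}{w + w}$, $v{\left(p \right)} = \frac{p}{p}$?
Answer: $\frac{1731620719}{26225566} \approx 66.028$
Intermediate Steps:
$v{\left(p \right)} = 1$
$z{\left(H,w \right)} = \frac{H + w}{2 w}$
$l = \frac{4125}{62}$ ($l = \frac{-2 - 31}{2 \left(-31\right)} 125 = \frac{1}{2} \left(- \frac{1}{31}\right) \left(-33\right) 125 = \frac{33}{62} \cdot 125 = \frac{4125}{62} \approx 66.532$)
$\frac{-213314 + v{\left(-308 \right)}}{211919 + 254 \cdot 831} + l = \frac{-213314 + 1}{211919 + 254 \cdot 831} + \frac{4125}{62} = - \frac{213313}{211919 + 211074} + \frac{4125}{62} = - \frac{213313}{422993} + \frac{4125}{62} = \frac{1731620719}{26225566}$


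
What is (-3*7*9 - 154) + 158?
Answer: -185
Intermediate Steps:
(-3*7*9 - 154) + 158 = (-21*9 - 154) + 158 = (-189 - 154) + 158 = -343 + 158 = -185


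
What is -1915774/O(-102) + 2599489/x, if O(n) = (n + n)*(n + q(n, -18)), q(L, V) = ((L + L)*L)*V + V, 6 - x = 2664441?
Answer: -33964530737279/33941107744560 ≈ -1.0007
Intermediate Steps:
x = -2664435 (x = 6 - 1*2664441 = 6 - 2664441 = -2664435)
q(L, V) = V + 2*V*L² (q(L, V) = ((2*L)*L)*V + V = (2*L²)*V + V = 2*V*L² + V = V + 2*V*L²)
O(n) = 2*n*(-18 + n - 36*n²) (O(n) = (n + n)*(n - 18*(1 + 2*n²)) = (2*n)*(n + (-18 - 36*n²)) = (2*n)*(-18 + n - 36*n²) = 2*n*(-18 + n - 36*n²))
-1915774/O(-102) + 2599489/x = -1915774*(-1/(204*(-18 - 102 - 36*(-102)²))) + 2599489/(-2664435) = -1915774*(-1/(204*(-18 - 102 - 36*10404))) + 2599489*(-1/2664435) = -1915774*(-1/(204*(-18 - 102 - 374544))) - 2599489/2664435 = -1915774/(2*(-102)*(-374664)) - 2599489/2664435 = -1915774/76431456 - 2599489/2664435 = -1915774*1/76431456 - 2599489/2664435 = -957887/38215728 - 2599489/2664435 = -33964530737279/33941107744560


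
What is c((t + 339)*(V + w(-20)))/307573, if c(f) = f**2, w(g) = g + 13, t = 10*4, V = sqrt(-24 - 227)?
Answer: 143641*(-7 + I*sqrt(251))**2/307573 ≈ -94.337 - 103.58*I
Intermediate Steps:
V = I*sqrt(251) (V = sqrt(-251) = I*sqrt(251) ≈ 15.843*I)
t = 40
w(g) = 13 + g
c((t + 339)*(V + w(-20)))/307573 = ((40 + 339)*(I*sqrt(251) + (13 - 20)))**2/307573 = (379*(I*sqrt(251) - 7))**2*(1/307573) = (379*(-7 + I*sqrt(251)))**2*(1/307573) = (-2653 + 379*I*sqrt(251))**2*(1/307573) = (-2653 + 379*I*sqrt(251))**2/307573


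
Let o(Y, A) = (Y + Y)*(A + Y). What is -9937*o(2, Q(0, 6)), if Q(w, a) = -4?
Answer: 79496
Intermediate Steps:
o(Y, A) = 2*Y*(A + Y) (o(Y, A) = (2*Y)*(A + Y) = 2*Y*(A + Y))
-9937*o(2, Q(0, 6)) = -19874*2*(-4 + 2) = -19874*2*(-2) = -9937*(-8) = 79496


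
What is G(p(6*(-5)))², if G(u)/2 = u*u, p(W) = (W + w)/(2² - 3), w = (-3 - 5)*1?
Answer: 8340544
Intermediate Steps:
w = -8 (w = -8*1 = -8)
p(W) = -8 + W (p(W) = (W - 8)/(2² - 3) = (-8 + W)/(4 - 3) = (-8 + W)/1 = (-8 + W)*1 = -8 + W)
G(u) = 2*u² (G(u) = 2*(u*u) = 2*u²)
G(p(6*(-5)))² = (2*(-8 + 6*(-5))²)² = (2*(-8 - 30)²)² = (2*(-38)²)² = (2*1444)² = 2888² = 8340544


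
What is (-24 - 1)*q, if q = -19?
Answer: 475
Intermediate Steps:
(-24 - 1)*q = (-24 - 1)*(-19) = -25*(-19) = 475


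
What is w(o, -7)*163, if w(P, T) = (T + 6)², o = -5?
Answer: 163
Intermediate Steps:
w(P, T) = (6 + T)²
w(o, -7)*163 = (6 - 7)²*163 = (-1)²*163 = 1*163 = 163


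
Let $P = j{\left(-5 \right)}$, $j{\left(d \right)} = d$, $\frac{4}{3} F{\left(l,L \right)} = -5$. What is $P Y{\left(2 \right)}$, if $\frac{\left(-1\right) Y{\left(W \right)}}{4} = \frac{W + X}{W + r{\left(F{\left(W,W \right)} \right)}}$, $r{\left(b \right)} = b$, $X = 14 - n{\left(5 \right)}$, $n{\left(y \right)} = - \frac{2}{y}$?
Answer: $- \frac{1312}{7} \approx -187.43$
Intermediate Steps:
$F{\left(l,L \right)} = - \frac{15}{4}$ ($F{\left(l,L \right)} = \frac{3}{4} \left(-5\right) = - \frac{15}{4}$)
$X = \frac{72}{5}$ ($X = 14 - - \frac{2}{5} = 14 + \frac{2}{5} = \frac{72}{5} \approx 14.4$)
$P = -5$
$Y{\left(W \right)} = - \frac{4 \left(\frac{72}{5} + W\right)}{- \frac{15}{4} + W}$ ($Y{\left(W \right)} = - 4 \frac{W + \frac{72}{5}}{W - \frac{15}{4}} = - 4 \frac{\frac{72}{5} + W}{- \frac{15}{4} + W} = - \frac{4 \left(\frac{72}{5} + W\right)}{- \frac{15}{4} + W}$)
$P Y{\left(2 \right)} = - 5 \frac{16 \left(-72 - 10\right)}{5 \left(-15 + 4 \cdot 2\right)} = - 5 \frac{16 \left(-72 - 10\right)}{5 \left(-15 + 8\right)} = - 5 \cdot \frac{16}{5} \frac{1}{-7} \left(-82\right) = - 5 \cdot \frac{16}{5} \left(- \frac{1}{7}\right) \left(-82\right) = \left(-5\right) \frac{1312}{35} = - \frac{1312}{7}$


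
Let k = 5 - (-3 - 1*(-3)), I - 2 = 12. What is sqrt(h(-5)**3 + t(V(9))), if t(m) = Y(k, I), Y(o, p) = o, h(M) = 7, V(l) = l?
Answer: 2*sqrt(87) ≈ 18.655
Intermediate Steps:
I = 14 (I = 2 + 12 = 14)
k = 5 (k = 5 - (-3 + 3) = 5 - 1*0 = 5 + 0 = 5)
t(m) = 5
sqrt(h(-5)**3 + t(V(9))) = sqrt(7**3 + 5) = sqrt(343 + 5) = sqrt(348) = 2*sqrt(87)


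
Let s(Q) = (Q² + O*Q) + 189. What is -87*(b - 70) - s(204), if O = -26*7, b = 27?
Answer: -936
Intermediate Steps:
O = -182
s(Q) = 189 + Q² - 182*Q (s(Q) = (Q² - 182*Q) + 189 = 189 + Q² - 182*Q)
-87*(b - 70) - s(204) = -87*(27 - 70) - (189 + 204² - 182*204) = -87*(-43) - (189 + 41616 - 37128) = 3741 - 1*4677 = 3741 - 4677 = -936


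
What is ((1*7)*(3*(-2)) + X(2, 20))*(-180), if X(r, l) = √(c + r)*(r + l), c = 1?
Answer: 7560 - 3960*√3 ≈ 701.08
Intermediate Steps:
X(r, l) = √(1 + r)*(l + r) (X(r, l) = √(1 + r)*(r + l) = √(1 + r)*(l + r))
((1*7)*(3*(-2)) + X(2, 20))*(-180) = ((1*7)*(3*(-2)) + √(1 + 2)*(20 + 2))*(-180) = (7*(-6) + √3*22)*(-180) = (-42 + 22*√3)*(-180) = 7560 - 3960*√3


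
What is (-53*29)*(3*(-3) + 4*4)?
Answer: -10759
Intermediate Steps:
(-53*29)*(3*(-3) + 4*4) = -1537*(-9 + 16) = -1537*7 = -10759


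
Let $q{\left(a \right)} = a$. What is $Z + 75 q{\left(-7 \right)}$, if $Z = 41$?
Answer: $-484$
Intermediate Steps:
$Z + 75 q{\left(-7 \right)} = 41 + 75 \left(-7\right) = 41 - 525 = -484$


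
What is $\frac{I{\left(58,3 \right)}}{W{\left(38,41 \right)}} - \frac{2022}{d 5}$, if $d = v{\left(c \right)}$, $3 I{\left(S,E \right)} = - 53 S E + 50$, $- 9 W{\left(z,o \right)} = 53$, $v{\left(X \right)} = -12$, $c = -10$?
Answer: $\frac{293021}{530} \approx 552.87$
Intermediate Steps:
$W{\left(z,o \right)} = - \frac{53}{9}$ ($W{\left(z,o \right)} = \left(- \frac{1}{9}\right) 53 = - \frac{53}{9}$)
$I{\left(S,E \right)} = \frac{50}{3} - \frac{53 E S}{3}$ ($I{\left(S,E \right)} = \frac{- 53 S E + 50}{3} = \frac{- 53 E S + 50}{3} = \frac{50 - 53 E S}{3} = \frac{50}{3} - \frac{53 E S}{3}$)
$d = -12$
$\frac{I{\left(58,3 \right)}}{W{\left(38,41 \right)}} - \frac{2022}{d 5} = \frac{\frac{50}{3} - 53 \cdot 58}{- \frac{53}{9}} - \frac{2022}{\left(-12\right) 5} = \left(\frac{50}{3} - 3074\right) \left(- \frac{9}{53}\right) - \frac{2022}{-60} = \left(- \frac{9172}{3}\right) \left(- \frac{9}{53}\right) - - \frac{337}{10} = \frac{27516}{53} + \frac{337}{10} = \frac{293021}{530}$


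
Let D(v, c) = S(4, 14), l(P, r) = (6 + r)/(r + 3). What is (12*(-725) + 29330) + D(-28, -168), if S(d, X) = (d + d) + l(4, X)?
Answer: 350866/17 ≈ 20639.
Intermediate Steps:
l(P, r) = (6 + r)/(3 + r)
S(d, X) = 2*d + (6 + X)/(3 + X) (S(d, X) = (d + d) + (6 + X)/(3 + X) = 2*d + (6 + X)/(3 + X))
D(v, c) = 156/17 (D(v, c) = (6 + 14 + 2*4*(3 + 14))/(3 + 14) = (6 + 14 + 2*4*17)/17 = (6 + 14 + 136)/17 = (1/17)*156 = 156/17)
(12*(-725) + 29330) + D(-28, -168) = (12*(-725) + 29330) + 156/17 = (-8700 + 29330) + 156/17 = 20630 + 156/17 = 350866/17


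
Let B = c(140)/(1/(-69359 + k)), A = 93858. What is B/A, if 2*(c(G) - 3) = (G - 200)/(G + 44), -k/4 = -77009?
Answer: 20764899/2878312 ≈ 7.2143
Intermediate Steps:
k = 308036 (k = -4*(-77009) = 308036)
c(G) = 3 + (-200 + G)/(2*(44 + G)) (c(G) = 3 + ((G - 200)/(G + 44))/2 = 3 + ((-200 + G)/(44 + G))/2 = 3 + (-200 + G)/(2*(44 + G)))
B = 62294697/92 (B = ((64 + 7*140)/(2*(44 + 140)))/(1/(-69359 + 308036)) = ((½)*(64 + 980)/184)/(1/238677) = ((½)*(1/184)*1044)/(1/238677) = (261/92)*238677 = 62294697/92 ≈ 6.7712e+5)
B/A = (62294697/92)/93858 = (62294697/92)*(1/93858) = 20764899/2878312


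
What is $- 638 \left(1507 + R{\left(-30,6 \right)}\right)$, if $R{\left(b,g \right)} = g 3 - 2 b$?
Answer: $-1011230$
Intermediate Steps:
$R{\left(b,g \right)} = - 2 b + 3 g$ ($R{\left(b,g \right)} = 3 g - 2 b = - 2 b + 3 g$)
$- 638 \left(1507 + R{\left(-30,6 \right)}\right) = - 638 \left(1507 + \left(\left(-2\right) \left(-30\right) + 3 \cdot 6\right)\right) = - 638 \left(1507 + \left(60 + 18\right)\right) = - 638 \left(1507 + 78\right) = \left(-638\right) 1585 = -1011230$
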